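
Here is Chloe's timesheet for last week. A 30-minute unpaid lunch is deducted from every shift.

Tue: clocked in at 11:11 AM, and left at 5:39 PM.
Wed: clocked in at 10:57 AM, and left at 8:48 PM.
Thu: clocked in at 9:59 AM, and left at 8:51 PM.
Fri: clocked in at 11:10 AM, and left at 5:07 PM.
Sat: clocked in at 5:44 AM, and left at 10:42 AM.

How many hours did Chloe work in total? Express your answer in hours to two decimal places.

Tue: 11:11 AM–5:39 PM = 6 h 28 min; less 30 min break → 5 h 58 min
Wed: 10:57 AM–8:48 PM = 9 h 51 min; less 30 min break → 9 h 21 min
Thu: 9:59 AM–8:51 PM = 10 h 52 min; less 30 min break → 10 h 22 min
Fri: 11:10 AM–5:07 PM = 5 h 57 min; less 30 min break → 5 h 27 min
Sat: 5:44 AM–10:42 AM = 4 h 58 min; less 30 min break → 4 h 28 min
Total: 5 h 58 min + 9 h 21 min + 10 h 22 min + 5 h 27 min + 4 h 28 min = 35 h 36 min.

35.60 hours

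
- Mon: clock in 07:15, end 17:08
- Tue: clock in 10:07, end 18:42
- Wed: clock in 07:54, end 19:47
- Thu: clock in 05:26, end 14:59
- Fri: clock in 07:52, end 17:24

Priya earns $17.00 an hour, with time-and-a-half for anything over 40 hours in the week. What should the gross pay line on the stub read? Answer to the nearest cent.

Mon: 07:15–17:08 = 9 h 53 min
Tue: 10:07–18:42 = 8 h 35 min
Wed: 07:54–19:47 = 11 h 53 min
Thu: 05:26–14:59 = 9 h 33 min
Fri: 07:52–17:24 = 9 h 32 min
Total worked: 49 h 26 min = 2966 min.
Regular 40 h 0 min = 2400 min at $17.00/h; overtime 9 h 26 min = 566 min at $25.50/h.
Pay = (2400 × $17.00 + 566 × $25.50) ÷ 60 = $920.55.

$920.55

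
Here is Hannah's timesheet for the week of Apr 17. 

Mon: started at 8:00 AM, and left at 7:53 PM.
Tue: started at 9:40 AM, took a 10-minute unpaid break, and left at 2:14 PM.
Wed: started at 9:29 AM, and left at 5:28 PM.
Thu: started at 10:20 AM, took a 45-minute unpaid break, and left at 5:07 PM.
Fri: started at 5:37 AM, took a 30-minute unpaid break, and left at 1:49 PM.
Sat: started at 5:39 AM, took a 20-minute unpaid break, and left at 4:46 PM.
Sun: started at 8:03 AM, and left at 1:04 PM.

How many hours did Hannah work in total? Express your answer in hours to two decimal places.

Mon: 8:00 AM–7:53 PM = 11 h 53 min
Tue: 9:40 AM–2:14 PM = 4 h 34 min; less 10 min break → 4 h 24 min
Wed: 9:29 AM–5:28 PM = 7 h 59 min
Thu: 10:20 AM–5:07 PM = 6 h 47 min; less 45 min break → 6 h 2 min
Fri: 5:37 AM–1:49 PM = 8 h 12 min; less 30 min break → 7 h 42 min
Sat: 5:39 AM–4:46 PM = 11 h 7 min; less 20 min break → 10 h 47 min
Sun: 8:03 AM–1:04 PM = 5 h 1 min
Total: 11 h 53 min + 4 h 24 min + 7 h 59 min + 6 h 2 min + 7 h 42 min + 10 h 47 min + 5 h 1 min = 53 h 48 min.

53.80 hours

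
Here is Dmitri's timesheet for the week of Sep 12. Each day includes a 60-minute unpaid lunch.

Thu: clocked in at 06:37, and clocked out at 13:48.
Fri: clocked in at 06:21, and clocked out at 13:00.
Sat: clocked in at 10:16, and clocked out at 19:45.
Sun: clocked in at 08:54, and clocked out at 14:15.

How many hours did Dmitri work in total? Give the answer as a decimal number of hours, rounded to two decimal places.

Thu: 06:37–13:48 = 7 h 11 min; less 60 min break → 6 h 11 min
Fri: 06:21–13:00 = 6 h 39 min; less 60 min break → 5 h 39 min
Sat: 10:16–19:45 = 9 h 29 min; less 60 min break → 8 h 29 min
Sun: 08:54–14:15 = 5 h 21 min; less 60 min break → 4 h 21 min
Total: 6 h 11 min + 5 h 39 min + 8 h 29 min + 4 h 21 min = 24 h 40 min.

24.67 hours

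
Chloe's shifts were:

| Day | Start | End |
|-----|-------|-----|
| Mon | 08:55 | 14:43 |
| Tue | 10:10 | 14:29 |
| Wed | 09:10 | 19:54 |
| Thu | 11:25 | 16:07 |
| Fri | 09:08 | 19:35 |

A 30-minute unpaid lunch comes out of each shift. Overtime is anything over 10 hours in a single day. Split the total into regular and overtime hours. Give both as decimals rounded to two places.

Regular 33.27 hours, overtime 0.23 hours

Mon: 08:55–14:43 = 5 h 48 min; less 30 min break → 5 h 18 min
Tue: 10:10–14:29 = 4 h 19 min; less 30 min break → 3 h 49 min
Wed: 09:10–19:54 = 10 h 44 min; less 30 min break → 10 h 14 min
Thu: 11:25–16:07 = 4 h 42 min; less 30 min break → 4 h 12 min
Fri: 09:08–19:35 = 10 h 27 min; less 30 min break → 9 h 57 min
Mon reg 5 h 18 min / OT 0 h 0 min; Tue reg 3 h 49 min / OT 0 h 0 min; Wed reg 10 h 0 min / OT 0 h 14 min; Thu reg 4 h 12 min / OT 0 h 0 min; Fri reg 9 h 57 min / OT 0 h 0 min.
Totals: regular 33 h 16 min, overtime 0 h 14 min.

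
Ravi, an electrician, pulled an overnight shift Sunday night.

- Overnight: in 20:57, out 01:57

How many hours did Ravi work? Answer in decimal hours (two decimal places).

Overnight: 20:57 → midnight = 3 h 3 min; midnight → 01:57 = 1 h 57 min; span 5 h 0 min

5.00 hours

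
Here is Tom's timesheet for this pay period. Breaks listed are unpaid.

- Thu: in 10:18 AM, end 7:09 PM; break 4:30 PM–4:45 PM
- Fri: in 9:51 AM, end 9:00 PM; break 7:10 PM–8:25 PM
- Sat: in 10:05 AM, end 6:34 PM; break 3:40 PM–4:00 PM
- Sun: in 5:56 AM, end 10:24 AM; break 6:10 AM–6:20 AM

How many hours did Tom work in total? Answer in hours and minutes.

30 h 57 min

Thu: 10:18 AM–7:09 PM = 8 h 51 min; less 15 min break → 8 h 36 min
Fri: 9:51 AM–9:00 PM = 11 h 9 min; less 75 min break → 9 h 54 min
Sat: 10:05 AM–6:34 PM = 8 h 29 min; less 20 min break → 8 h 9 min
Sun: 5:56 AM–10:24 AM = 4 h 28 min; less 10 min break → 4 h 18 min
Total: 8 h 36 min + 9 h 54 min + 8 h 9 min + 4 h 18 min = 30 h 57 min.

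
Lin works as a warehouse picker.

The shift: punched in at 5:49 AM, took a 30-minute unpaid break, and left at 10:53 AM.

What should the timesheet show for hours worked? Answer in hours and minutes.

The shift: 5:49 AM–10:53 AM = 5 h 4 min; less 30 min break → 4 h 34 min

4 h 34 min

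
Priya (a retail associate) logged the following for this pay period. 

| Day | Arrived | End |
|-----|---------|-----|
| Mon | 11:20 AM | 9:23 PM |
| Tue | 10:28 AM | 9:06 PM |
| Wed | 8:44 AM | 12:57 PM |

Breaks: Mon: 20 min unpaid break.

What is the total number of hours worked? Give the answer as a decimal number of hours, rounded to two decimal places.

24.57 hours

Mon: 11:20 AM–9:23 PM = 10 h 3 min; less 20 min break → 9 h 43 min
Tue: 10:28 AM–9:06 PM = 10 h 38 min
Wed: 8:44 AM–12:57 PM = 4 h 13 min
Total: 9 h 43 min + 10 h 38 min + 4 h 13 min = 24 h 34 min.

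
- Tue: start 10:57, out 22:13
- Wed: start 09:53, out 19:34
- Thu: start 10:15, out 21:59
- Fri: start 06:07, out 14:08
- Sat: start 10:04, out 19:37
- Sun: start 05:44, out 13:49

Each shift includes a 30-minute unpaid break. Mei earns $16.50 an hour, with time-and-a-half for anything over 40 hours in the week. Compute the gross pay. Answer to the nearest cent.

$1039.50

Tue: 10:57–22:13 = 11 h 16 min; less 30 min break → 10 h 46 min
Wed: 09:53–19:34 = 9 h 41 min; less 30 min break → 9 h 11 min
Thu: 10:15–21:59 = 11 h 44 min; less 30 min break → 11 h 14 min
Fri: 06:07–14:08 = 8 h 1 min; less 30 min break → 7 h 31 min
Sat: 10:04–19:37 = 9 h 33 min; less 30 min break → 9 h 3 min
Sun: 05:44–13:49 = 8 h 5 min; less 30 min break → 7 h 35 min
Total worked: 55 h 20 min = 3320 min.
Regular 40 h 0 min = 2400 min at $16.50/h; overtime 15 h 20 min = 920 min at $24.75/h.
Pay = (2400 × $16.50 + 920 × $24.75) ÷ 60 = $1039.50.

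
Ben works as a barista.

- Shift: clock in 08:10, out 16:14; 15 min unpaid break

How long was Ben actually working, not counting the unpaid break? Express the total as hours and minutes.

7 h 49 min

Shift: 08:10–16:14 = 8 h 4 min; less 15 min break → 7 h 49 min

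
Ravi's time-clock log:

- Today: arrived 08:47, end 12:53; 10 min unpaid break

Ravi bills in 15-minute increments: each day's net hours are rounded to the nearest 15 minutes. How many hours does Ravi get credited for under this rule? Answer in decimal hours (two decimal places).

Today: 08:47–12:53 = 4 h 6 min − 10 min = 3 h 56 min → rounds to 4 h 0 min

4.00 hours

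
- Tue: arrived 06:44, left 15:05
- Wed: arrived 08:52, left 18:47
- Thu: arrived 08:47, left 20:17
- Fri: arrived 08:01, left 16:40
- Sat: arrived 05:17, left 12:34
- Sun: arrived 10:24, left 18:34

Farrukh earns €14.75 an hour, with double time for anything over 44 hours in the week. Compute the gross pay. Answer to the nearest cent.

€940.07

Tue: 06:44–15:05 = 8 h 21 min
Wed: 08:52–18:47 = 9 h 55 min
Thu: 08:47–20:17 = 11 h 30 min
Fri: 08:01–16:40 = 8 h 39 min
Sat: 05:17–12:34 = 7 h 17 min
Sun: 10:24–18:34 = 8 h 10 min
Total worked: 53 h 52 min = 3232 min.
Regular 44 h 0 min = 2640 min at €14.75/h; overtime 9 h 52 min = 592 min at €29.50/h.
Pay = (2640 × €14.75 + 592 × €29.50) ÷ 60 = €940.07.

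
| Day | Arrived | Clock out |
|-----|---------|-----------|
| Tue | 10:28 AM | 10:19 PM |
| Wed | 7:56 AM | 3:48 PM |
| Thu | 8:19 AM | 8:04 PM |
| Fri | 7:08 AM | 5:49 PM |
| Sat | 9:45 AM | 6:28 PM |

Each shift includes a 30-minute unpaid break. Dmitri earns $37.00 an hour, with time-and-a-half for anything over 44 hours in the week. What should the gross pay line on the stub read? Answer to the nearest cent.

$1870.35

Tue: 10:28 AM–10:19 PM = 11 h 51 min; less 30 min break → 11 h 21 min
Wed: 7:56 AM–3:48 PM = 7 h 52 min; less 30 min break → 7 h 22 min
Thu: 8:19 AM–8:04 PM = 11 h 45 min; less 30 min break → 11 h 15 min
Fri: 7:08 AM–5:49 PM = 10 h 41 min; less 30 min break → 10 h 11 min
Sat: 9:45 AM–6:28 PM = 8 h 43 min; less 30 min break → 8 h 13 min
Total worked: 48 h 22 min = 2902 min.
Regular 44 h 0 min = 2640 min at $37.00/h; overtime 4 h 22 min = 262 min at $55.50/h.
Pay = (2640 × $37.00 + 262 × $55.50) ÷ 60 = $1870.35.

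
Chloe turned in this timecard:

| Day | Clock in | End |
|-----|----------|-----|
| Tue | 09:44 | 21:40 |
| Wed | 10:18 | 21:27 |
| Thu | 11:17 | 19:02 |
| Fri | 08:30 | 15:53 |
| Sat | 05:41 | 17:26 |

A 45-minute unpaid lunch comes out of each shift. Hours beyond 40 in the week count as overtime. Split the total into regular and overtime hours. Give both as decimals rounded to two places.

Regular 40.00 hours, overtime 6.22 hours

Tue: 09:44–21:40 = 11 h 56 min; less 45 min break → 11 h 11 min
Wed: 10:18–21:27 = 11 h 9 min; less 45 min break → 10 h 24 min
Thu: 11:17–19:02 = 7 h 45 min; less 45 min break → 7 h 0 min
Fri: 08:30–15:53 = 7 h 23 min; less 45 min break → 6 h 38 min
Sat: 05:41–17:26 = 11 h 45 min; less 45 min break → 11 h 0 min
Total worked: 46 h 13 min = 46.22 h.
Threshold 40 h → overtime 6 h 13 min, regular 40 h 0 min.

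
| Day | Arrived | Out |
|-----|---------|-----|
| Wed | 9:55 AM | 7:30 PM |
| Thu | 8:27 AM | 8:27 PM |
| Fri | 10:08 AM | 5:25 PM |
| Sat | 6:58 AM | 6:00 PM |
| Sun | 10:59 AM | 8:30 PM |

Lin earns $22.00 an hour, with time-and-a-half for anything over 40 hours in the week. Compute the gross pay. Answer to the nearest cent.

Wed: 9:55 AM–7:30 PM = 9 h 35 min
Thu: 8:27 AM–8:27 PM = 12 h 0 min
Fri: 10:08 AM–5:25 PM = 7 h 17 min
Sat: 6:58 AM–6:00 PM = 11 h 2 min
Sun: 10:59 AM–8:30 PM = 9 h 31 min
Total worked: 49 h 25 min = 2965 min.
Regular 40 h 0 min = 2400 min at $22.00/h; overtime 9 h 25 min = 565 min at $33.00/h.
Pay = (2400 × $22.00 + 565 × $33.00) ÷ 60 = $1190.75.

$1190.75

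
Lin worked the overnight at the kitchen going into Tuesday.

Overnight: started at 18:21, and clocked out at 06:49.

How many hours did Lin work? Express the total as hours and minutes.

Overnight: 18:21 → midnight = 5 h 39 min; midnight → 06:49 = 6 h 49 min; span 12 h 28 min

12 h 28 min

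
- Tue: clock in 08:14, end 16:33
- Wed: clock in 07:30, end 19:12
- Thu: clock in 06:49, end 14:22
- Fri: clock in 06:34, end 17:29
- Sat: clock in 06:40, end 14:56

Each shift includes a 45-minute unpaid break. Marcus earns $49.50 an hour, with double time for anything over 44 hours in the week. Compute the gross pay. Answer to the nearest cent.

$2128.50

Tue: 08:14–16:33 = 8 h 19 min; less 45 min break → 7 h 34 min
Wed: 07:30–19:12 = 11 h 42 min; less 45 min break → 10 h 57 min
Thu: 06:49–14:22 = 7 h 33 min; less 45 min break → 6 h 48 min
Fri: 06:34–17:29 = 10 h 55 min; less 45 min break → 10 h 10 min
Sat: 06:40–14:56 = 8 h 16 min; less 45 min break → 7 h 31 min
Total worked: 43 h 0 min = 2580 min.
Regular 43 h 0 min = 2580 min at $49.50/h; overtime 0 h 0 min = 0 min at $99.00/h.
Pay = (2580 × $49.50 + 0 × $99.00) ÷ 60 = $2128.50.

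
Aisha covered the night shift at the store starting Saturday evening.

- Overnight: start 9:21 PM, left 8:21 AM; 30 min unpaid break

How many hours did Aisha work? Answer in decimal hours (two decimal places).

Overnight: 9:21 PM → midnight = 2 h 39 min; midnight → 8:21 AM = 8 h 21 min; span 11 h 0 min; less 30 min break → 10 h 30 min

10.50 hours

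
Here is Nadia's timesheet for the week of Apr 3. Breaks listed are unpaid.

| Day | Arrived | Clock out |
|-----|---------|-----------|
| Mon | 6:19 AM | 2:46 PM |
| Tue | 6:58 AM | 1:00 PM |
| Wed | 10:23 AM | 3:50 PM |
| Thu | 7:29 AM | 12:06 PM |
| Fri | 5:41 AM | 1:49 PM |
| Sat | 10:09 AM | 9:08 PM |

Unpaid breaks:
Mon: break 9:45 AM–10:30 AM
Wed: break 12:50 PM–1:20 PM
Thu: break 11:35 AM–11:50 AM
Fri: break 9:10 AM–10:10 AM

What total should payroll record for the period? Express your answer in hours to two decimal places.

Mon: 6:19 AM–2:46 PM = 8 h 27 min; less 45 min break → 7 h 42 min
Tue: 6:58 AM–1:00 PM = 6 h 2 min
Wed: 10:23 AM–3:50 PM = 5 h 27 min; less 30 min break → 4 h 57 min
Thu: 7:29 AM–12:06 PM = 4 h 37 min; less 15 min break → 4 h 22 min
Fri: 5:41 AM–1:49 PM = 8 h 8 min; less 60 min break → 7 h 8 min
Sat: 10:09 AM–9:08 PM = 10 h 59 min
Total: 7 h 42 min + 6 h 2 min + 4 h 57 min + 4 h 22 min + 7 h 8 min + 10 h 59 min = 41 h 10 min.

41.17 hours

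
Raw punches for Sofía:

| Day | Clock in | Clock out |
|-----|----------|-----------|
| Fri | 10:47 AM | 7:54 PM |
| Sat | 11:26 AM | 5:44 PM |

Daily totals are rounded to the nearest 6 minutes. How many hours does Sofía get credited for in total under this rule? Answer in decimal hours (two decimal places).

15.40 hours

Fri: 10:47 AM–7:54 PM = 9 h 7 min → rounds to 9 h 6 min
Sat: 11:26 AM–5:44 PM = 6 h 18 min → rounds to 6 h 18 min
Total credited: 15 h 24 min.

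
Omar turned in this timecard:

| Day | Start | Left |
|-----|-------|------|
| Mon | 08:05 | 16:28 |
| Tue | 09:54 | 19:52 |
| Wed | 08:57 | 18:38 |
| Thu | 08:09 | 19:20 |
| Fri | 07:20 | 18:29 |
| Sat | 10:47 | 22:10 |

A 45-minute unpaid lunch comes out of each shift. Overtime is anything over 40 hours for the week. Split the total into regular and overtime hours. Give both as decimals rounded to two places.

Regular 40.00 hours, overtime 17.25 hours

Mon: 08:05–16:28 = 8 h 23 min; less 45 min break → 7 h 38 min
Tue: 09:54–19:52 = 9 h 58 min; less 45 min break → 9 h 13 min
Wed: 08:57–18:38 = 9 h 41 min; less 45 min break → 8 h 56 min
Thu: 08:09–19:20 = 11 h 11 min; less 45 min break → 10 h 26 min
Fri: 07:20–18:29 = 11 h 9 min; less 45 min break → 10 h 24 min
Sat: 10:47–22:10 = 11 h 23 min; less 45 min break → 10 h 38 min
Total worked: 57 h 15 min = 57.25 h.
Threshold 40 h → overtime 17 h 15 min, regular 40 h 0 min.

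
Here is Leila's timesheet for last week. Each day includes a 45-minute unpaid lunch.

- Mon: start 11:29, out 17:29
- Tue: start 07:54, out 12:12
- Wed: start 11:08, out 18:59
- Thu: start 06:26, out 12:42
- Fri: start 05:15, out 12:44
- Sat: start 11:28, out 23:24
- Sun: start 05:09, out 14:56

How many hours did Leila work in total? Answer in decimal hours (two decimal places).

Mon: 11:29–17:29 = 6 h 0 min; less 45 min break → 5 h 15 min
Tue: 07:54–12:12 = 4 h 18 min; less 45 min break → 3 h 33 min
Wed: 11:08–18:59 = 7 h 51 min; less 45 min break → 7 h 6 min
Thu: 06:26–12:42 = 6 h 16 min; less 45 min break → 5 h 31 min
Fri: 05:15–12:44 = 7 h 29 min; less 45 min break → 6 h 44 min
Sat: 11:28–23:24 = 11 h 56 min; less 45 min break → 11 h 11 min
Sun: 05:09–14:56 = 9 h 47 min; less 45 min break → 9 h 2 min
Total: 5 h 15 min + 3 h 33 min + 7 h 6 min + 5 h 31 min + 6 h 44 min + 11 h 11 min + 9 h 2 min = 48 h 22 min.

48.37 hours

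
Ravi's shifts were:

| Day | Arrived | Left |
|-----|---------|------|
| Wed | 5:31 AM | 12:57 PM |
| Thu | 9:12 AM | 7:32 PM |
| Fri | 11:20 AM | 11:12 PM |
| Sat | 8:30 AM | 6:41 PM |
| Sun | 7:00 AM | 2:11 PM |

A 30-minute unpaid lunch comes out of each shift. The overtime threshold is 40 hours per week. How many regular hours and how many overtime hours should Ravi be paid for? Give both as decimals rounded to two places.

Regular 40.00 hours, overtime 4.50 hours

Wed: 5:31 AM–12:57 PM = 7 h 26 min; less 30 min break → 6 h 56 min
Thu: 9:12 AM–7:32 PM = 10 h 20 min; less 30 min break → 9 h 50 min
Fri: 11:20 AM–11:12 PM = 11 h 52 min; less 30 min break → 11 h 22 min
Sat: 8:30 AM–6:41 PM = 10 h 11 min; less 30 min break → 9 h 41 min
Sun: 7:00 AM–2:11 PM = 7 h 11 min; less 30 min break → 6 h 41 min
Total worked: 44 h 30 min = 44.50 h.
Threshold 40 h → overtime 4 h 30 min, regular 40 h 0 min.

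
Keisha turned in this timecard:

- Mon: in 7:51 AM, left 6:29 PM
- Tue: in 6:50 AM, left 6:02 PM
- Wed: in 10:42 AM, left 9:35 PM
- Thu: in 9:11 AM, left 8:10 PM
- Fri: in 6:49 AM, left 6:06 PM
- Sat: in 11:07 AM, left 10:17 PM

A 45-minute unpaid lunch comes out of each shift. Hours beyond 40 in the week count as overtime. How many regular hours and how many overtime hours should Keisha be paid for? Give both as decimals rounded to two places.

Mon: 7:51 AM–6:29 PM = 10 h 38 min; less 45 min break → 9 h 53 min
Tue: 6:50 AM–6:02 PM = 11 h 12 min; less 45 min break → 10 h 27 min
Wed: 10:42 AM–9:35 PM = 10 h 53 min; less 45 min break → 10 h 8 min
Thu: 9:11 AM–8:10 PM = 10 h 59 min; less 45 min break → 10 h 14 min
Fri: 6:49 AM–6:06 PM = 11 h 17 min; less 45 min break → 10 h 32 min
Sat: 11:07 AM–10:17 PM = 11 h 10 min; less 45 min break → 10 h 25 min
Total worked: 61 h 39 min = 61.65 h.
Threshold 40 h → overtime 21 h 39 min, regular 40 h 0 min.

Regular 40.00 hours, overtime 21.65 hours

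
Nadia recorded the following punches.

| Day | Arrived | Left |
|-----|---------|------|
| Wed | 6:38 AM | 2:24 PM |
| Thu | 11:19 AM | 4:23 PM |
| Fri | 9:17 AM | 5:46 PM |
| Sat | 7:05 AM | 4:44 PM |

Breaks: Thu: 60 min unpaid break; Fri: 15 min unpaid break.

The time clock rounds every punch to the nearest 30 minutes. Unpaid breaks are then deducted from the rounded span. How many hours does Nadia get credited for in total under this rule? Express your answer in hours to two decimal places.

Wed: in 6:38 AM→6:30 AM, out 2:24 PM→2:30 PM; 8 h 0 min
Thu: in 11:19 AM→11:30 AM, out 4:23 PM→4:30 PM; 5 h 0 min − 60 min = 4 h 0 min
Fri: in 9:17 AM→9:30 AM, out 5:46 PM→6:00 PM; 8 h 30 min − 15 min = 8 h 15 min
Sat: in 7:05 AM→7:00 AM, out 4:44 PM→4:30 PM; 9 h 30 min
Total credited: 29 h 45 min.

29.75 hours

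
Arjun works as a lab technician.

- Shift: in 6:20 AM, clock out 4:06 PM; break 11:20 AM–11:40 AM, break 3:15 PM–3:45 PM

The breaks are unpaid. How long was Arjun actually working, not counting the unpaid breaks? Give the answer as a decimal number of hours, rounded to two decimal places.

8.93 hours

Shift: 6:20 AM–4:06 PM = 9 h 46 min; less 50 min break → 8 h 56 min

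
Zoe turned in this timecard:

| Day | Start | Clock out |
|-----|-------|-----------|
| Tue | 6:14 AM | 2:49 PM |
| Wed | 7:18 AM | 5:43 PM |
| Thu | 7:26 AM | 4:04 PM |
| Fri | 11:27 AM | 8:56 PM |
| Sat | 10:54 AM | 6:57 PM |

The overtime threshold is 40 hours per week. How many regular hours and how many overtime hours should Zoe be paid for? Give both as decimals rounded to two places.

Tue: 6:14 AM–2:49 PM = 8 h 35 min
Wed: 7:18 AM–5:43 PM = 10 h 25 min
Thu: 7:26 AM–4:04 PM = 8 h 38 min
Fri: 11:27 AM–8:56 PM = 9 h 29 min
Sat: 10:54 AM–6:57 PM = 8 h 3 min
Total worked: 45 h 10 min = 45.17 h.
Threshold 40 h → overtime 5 h 10 min, regular 40 h 0 min.

Regular 40.00 hours, overtime 5.17 hours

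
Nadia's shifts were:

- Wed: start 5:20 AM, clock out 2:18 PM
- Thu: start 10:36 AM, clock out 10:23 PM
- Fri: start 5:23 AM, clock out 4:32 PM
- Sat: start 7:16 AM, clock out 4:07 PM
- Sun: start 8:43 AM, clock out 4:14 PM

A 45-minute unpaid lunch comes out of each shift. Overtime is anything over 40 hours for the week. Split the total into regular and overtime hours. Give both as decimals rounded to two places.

Regular 40.00 hours, overtime 4.52 hours

Wed: 5:20 AM–2:18 PM = 8 h 58 min; less 45 min break → 8 h 13 min
Thu: 10:36 AM–10:23 PM = 11 h 47 min; less 45 min break → 11 h 2 min
Fri: 5:23 AM–4:32 PM = 11 h 9 min; less 45 min break → 10 h 24 min
Sat: 7:16 AM–4:07 PM = 8 h 51 min; less 45 min break → 8 h 6 min
Sun: 8:43 AM–4:14 PM = 7 h 31 min; less 45 min break → 6 h 46 min
Total worked: 44 h 31 min = 44.52 h.
Threshold 40 h → overtime 4 h 31 min, regular 40 h 0 min.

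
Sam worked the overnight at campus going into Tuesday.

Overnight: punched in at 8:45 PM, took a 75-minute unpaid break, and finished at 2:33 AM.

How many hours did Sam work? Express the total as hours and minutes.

Overnight: 8:45 PM → midnight = 3 h 15 min; midnight → 2:33 AM = 2 h 33 min; span 5 h 48 min; less 75 min break → 4 h 33 min

4 h 33 min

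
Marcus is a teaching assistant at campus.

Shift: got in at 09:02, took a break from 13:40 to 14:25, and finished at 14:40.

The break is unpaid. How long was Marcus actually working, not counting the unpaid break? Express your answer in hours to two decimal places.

4.88 hours

Shift: 09:02–14:40 = 5 h 38 min; less 45 min break → 4 h 53 min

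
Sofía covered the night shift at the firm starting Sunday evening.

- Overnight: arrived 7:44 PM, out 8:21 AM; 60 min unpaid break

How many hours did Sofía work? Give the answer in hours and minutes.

11 h 37 min

Overnight: 7:44 PM → midnight = 4 h 16 min; midnight → 8:21 AM = 8 h 21 min; span 12 h 37 min; less 60 min break → 11 h 37 min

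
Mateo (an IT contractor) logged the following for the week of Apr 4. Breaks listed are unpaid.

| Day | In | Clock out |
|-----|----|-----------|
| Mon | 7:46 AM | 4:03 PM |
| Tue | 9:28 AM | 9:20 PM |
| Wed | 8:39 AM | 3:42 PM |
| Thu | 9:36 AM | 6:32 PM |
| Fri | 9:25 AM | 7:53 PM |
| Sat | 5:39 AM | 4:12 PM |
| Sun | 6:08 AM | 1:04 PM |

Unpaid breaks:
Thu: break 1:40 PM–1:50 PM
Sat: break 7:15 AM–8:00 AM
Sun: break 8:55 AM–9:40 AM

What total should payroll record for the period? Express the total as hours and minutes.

Mon: 7:46 AM–4:03 PM = 8 h 17 min
Tue: 9:28 AM–9:20 PM = 11 h 52 min
Wed: 8:39 AM–3:42 PM = 7 h 3 min
Thu: 9:36 AM–6:32 PM = 8 h 56 min; less 10 min break → 8 h 46 min
Fri: 9:25 AM–7:53 PM = 10 h 28 min
Sat: 5:39 AM–4:12 PM = 10 h 33 min; less 45 min break → 9 h 48 min
Sun: 6:08 AM–1:04 PM = 6 h 56 min; less 45 min break → 6 h 11 min
Total: 8 h 17 min + 11 h 52 min + 7 h 3 min + 8 h 46 min + 10 h 28 min + 9 h 48 min + 6 h 11 min = 62 h 25 min.

62 h 25 min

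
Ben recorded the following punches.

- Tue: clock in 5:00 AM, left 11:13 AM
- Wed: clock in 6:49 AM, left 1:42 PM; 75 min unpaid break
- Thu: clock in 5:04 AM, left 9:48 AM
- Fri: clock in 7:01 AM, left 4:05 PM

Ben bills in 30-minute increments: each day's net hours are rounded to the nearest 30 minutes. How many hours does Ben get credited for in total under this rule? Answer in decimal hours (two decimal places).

25.00 hours

Tue: 5:00 AM–11:13 AM = 6 h 13 min → rounds to 6 h 0 min
Wed: 6:49 AM–1:42 PM = 6 h 53 min − 75 min = 5 h 38 min → rounds to 5 h 30 min
Thu: 5:04 AM–9:48 AM = 4 h 44 min → rounds to 4 h 30 min
Fri: 7:01 AM–4:05 PM = 9 h 4 min → rounds to 9 h 0 min
Total credited: 25 h 0 min.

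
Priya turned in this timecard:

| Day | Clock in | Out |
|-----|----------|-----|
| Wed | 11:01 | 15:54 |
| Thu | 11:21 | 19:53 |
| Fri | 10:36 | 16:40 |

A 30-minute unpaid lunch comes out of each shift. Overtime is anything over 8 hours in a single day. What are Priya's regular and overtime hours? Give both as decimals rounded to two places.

Regular 17.95 hours, overtime 0.03 hours

Wed: 11:01–15:54 = 4 h 53 min; less 30 min break → 4 h 23 min
Thu: 11:21–19:53 = 8 h 32 min; less 30 min break → 8 h 2 min
Fri: 10:36–16:40 = 6 h 4 min; less 30 min break → 5 h 34 min
Wed reg 4 h 23 min / OT 0 h 0 min; Thu reg 8 h 0 min / OT 0 h 2 min; Fri reg 5 h 34 min / OT 0 h 0 min.
Totals: regular 17 h 57 min, overtime 0 h 2 min.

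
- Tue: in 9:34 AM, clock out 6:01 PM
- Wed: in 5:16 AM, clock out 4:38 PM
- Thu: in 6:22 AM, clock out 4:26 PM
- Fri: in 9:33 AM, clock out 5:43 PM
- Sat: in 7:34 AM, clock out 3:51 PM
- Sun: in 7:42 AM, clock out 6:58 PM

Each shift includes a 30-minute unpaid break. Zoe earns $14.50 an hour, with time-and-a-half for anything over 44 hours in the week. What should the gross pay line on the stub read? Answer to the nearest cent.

Tue: 9:34 AM–6:01 PM = 8 h 27 min; less 30 min break → 7 h 57 min
Wed: 5:16 AM–4:38 PM = 11 h 22 min; less 30 min break → 10 h 52 min
Thu: 6:22 AM–4:26 PM = 10 h 4 min; less 30 min break → 9 h 34 min
Fri: 9:33 AM–5:43 PM = 8 h 10 min; less 30 min break → 7 h 40 min
Sat: 7:34 AM–3:51 PM = 8 h 17 min; less 30 min break → 7 h 47 min
Sun: 7:42 AM–6:58 PM = 11 h 16 min; less 30 min break → 10 h 46 min
Total worked: 54 h 36 min = 3276 min.
Regular 44 h 0 min = 2640 min at $14.50/h; overtime 10 h 36 min = 636 min at $21.75/h.
Pay = (2640 × $14.50 + 636 × $21.75) ÷ 60 = $868.55.

$868.55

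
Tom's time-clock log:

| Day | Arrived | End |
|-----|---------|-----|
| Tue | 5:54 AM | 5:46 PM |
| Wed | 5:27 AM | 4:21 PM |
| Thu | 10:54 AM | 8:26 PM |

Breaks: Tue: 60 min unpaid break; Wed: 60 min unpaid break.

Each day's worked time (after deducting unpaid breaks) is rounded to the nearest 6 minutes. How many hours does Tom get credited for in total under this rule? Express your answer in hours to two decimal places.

Tue: 5:54 AM–5:46 PM = 11 h 52 min − 60 min = 10 h 52 min → rounds to 10 h 54 min
Wed: 5:27 AM–4:21 PM = 10 h 54 min − 60 min = 9 h 54 min → rounds to 9 h 54 min
Thu: 10:54 AM–8:26 PM = 9 h 32 min → rounds to 9 h 30 min
Total credited: 30 h 18 min.

30.30 hours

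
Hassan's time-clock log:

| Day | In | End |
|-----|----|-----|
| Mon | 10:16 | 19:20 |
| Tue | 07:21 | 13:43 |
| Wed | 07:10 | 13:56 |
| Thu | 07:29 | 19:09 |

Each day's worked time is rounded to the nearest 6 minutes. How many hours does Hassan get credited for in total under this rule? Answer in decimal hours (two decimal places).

34.00 hours

Mon: 10:16–19:20 = 9 h 4 min → rounds to 9 h 6 min
Tue: 07:21–13:43 = 6 h 22 min → rounds to 6 h 24 min
Wed: 07:10–13:56 = 6 h 46 min → rounds to 6 h 48 min
Thu: 07:29–19:09 = 11 h 40 min → rounds to 11 h 42 min
Total credited: 34 h 0 min.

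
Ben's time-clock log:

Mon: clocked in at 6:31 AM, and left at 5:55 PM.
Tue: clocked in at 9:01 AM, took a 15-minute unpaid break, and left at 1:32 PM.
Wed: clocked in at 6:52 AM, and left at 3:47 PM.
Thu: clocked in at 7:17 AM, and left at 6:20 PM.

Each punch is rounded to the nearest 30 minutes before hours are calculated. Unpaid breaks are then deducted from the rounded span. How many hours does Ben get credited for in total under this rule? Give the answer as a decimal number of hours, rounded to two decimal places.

35.75 hours

Mon: in 6:31 AM→6:30 AM, out 5:55 PM→6:00 PM; 11 h 30 min
Tue: in 9:01 AM→9:00 AM, out 1:32 PM→1:30 PM; 4 h 30 min − 15 min = 4 h 15 min
Wed: in 6:52 AM→7:00 AM, out 3:47 PM→4:00 PM; 9 h 0 min
Thu: in 7:17 AM→7:30 AM, out 6:20 PM→6:30 PM; 11 h 0 min
Total credited: 35 h 45 min.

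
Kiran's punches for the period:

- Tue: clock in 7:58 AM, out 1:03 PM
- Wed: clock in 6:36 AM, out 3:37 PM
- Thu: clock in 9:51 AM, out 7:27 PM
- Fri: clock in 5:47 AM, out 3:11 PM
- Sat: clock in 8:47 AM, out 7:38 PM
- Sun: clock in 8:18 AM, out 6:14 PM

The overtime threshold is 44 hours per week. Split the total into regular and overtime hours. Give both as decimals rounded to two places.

Regular 44.00 hours, overtime 9.88 hours

Tue: 7:58 AM–1:03 PM = 5 h 5 min
Wed: 6:36 AM–3:37 PM = 9 h 1 min
Thu: 9:51 AM–7:27 PM = 9 h 36 min
Fri: 5:47 AM–3:11 PM = 9 h 24 min
Sat: 8:47 AM–7:38 PM = 10 h 51 min
Sun: 8:18 AM–6:14 PM = 9 h 56 min
Total worked: 53 h 53 min = 53.88 h.
Threshold 44 h → overtime 9 h 53 min, regular 44 h 0 min.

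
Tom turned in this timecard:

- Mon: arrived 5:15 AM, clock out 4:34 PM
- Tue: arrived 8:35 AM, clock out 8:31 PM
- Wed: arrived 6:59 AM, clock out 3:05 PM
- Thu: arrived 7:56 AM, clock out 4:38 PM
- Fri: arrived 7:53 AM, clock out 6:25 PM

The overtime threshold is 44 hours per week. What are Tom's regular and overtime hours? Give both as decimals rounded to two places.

Regular 44.00 hours, overtime 6.58 hours

Mon: 5:15 AM–4:34 PM = 11 h 19 min
Tue: 8:35 AM–8:31 PM = 11 h 56 min
Wed: 6:59 AM–3:05 PM = 8 h 6 min
Thu: 7:56 AM–4:38 PM = 8 h 42 min
Fri: 7:53 AM–6:25 PM = 10 h 32 min
Total worked: 50 h 35 min = 50.58 h.
Threshold 44 h → overtime 6 h 35 min, regular 44 h 0 min.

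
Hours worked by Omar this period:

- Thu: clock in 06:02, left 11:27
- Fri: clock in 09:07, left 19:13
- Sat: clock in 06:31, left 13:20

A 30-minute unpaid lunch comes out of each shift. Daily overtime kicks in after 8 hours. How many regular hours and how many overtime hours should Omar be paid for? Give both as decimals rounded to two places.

Regular 19.23 hours, overtime 1.60 hours

Thu: 06:02–11:27 = 5 h 25 min; less 30 min break → 4 h 55 min
Fri: 09:07–19:13 = 10 h 6 min; less 30 min break → 9 h 36 min
Sat: 06:31–13:20 = 6 h 49 min; less 30 min break → 6 h 19 min
Thu reg 4 h 55 min / OT 0 h 0 min; Fri reg 8 h 0 min / OT 1 h 36 min; Sat reg 6 h 19 min / OT 0 h 0 min.
Totals: regular 19 h 14 min, overtime 1 h 36 min.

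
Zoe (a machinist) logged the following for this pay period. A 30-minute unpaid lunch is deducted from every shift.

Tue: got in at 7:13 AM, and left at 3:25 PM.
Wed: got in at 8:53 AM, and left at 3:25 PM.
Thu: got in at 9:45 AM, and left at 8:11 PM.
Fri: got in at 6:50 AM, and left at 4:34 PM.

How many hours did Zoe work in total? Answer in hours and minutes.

32 h 54 min

Tue: 7:13 AM–3:25 PM = 8 h 12 min; less 30 min break → 7 h 42 min
Wed: 8:53 AM–3:25 PM = 6 h 32 min; less 30 min break → 6 h 2 min
Thu: 9:45 AM–8:11 PM = 10 h 26 min; less 30 min break → 9 h 56 min
Fri: 6:50 AM–4:34 PM = 9 h 44 min; less 30 min break → 9 h 14 min
Total: 7 h 42 min + 6 h 2 min + 9 h 56 min + 9 h 14 min = 32 h 54 min.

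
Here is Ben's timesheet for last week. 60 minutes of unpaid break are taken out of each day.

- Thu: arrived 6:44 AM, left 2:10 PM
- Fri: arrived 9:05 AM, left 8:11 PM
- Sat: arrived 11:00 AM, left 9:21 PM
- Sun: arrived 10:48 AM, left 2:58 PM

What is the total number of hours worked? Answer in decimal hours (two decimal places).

29.05 hours

Thu: 6:44 AM–2:10 PM = 7 h 26 min; less 60 min break → 6 h 26 min
Fri: 9:05 AM–8:11 PM = 11 h 6 min; less 60 min break → 10 h 6 min
Sat: 11:00 AM–9:21 PM = 10 h 21 min; less 60 min break → 9 h 21 min
Sun: 10:48 AM–2:58 PM = 4 h 10 min; less 60 min break → 3 h 10 min
Total: 6 h 26 min + 10 h 6 min + 9 h 21 min + 3 h 10 min = 29 h 3 min.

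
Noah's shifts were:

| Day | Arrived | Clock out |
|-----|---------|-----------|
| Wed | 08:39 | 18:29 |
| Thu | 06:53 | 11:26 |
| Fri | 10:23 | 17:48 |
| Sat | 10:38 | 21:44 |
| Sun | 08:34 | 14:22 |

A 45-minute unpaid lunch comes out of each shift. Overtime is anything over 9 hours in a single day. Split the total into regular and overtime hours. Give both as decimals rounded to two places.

Regular 33.52 hours, overtime 1.43 hours

Wed: 08:39–18:29 = 9 h 50 min; less 45 min break → 9 h 5 min
Thu: 06:53–11:26 = 4 h 33 min; less 45 min break → 3 h 48 min
Fri: 10:23–17:48 = 7 h 25 min; less 45 min break → 6 h 40 min
Sat: 10:38–21:44 = 11 h 6 min; less 45 min break → 10 h 21 min
Sun: 08:34–14:22 = 5 h 48 min; less 45 min break → 5 h 3 min
Wed reg 9 h 0 min / OT 0 h 5 min; Thu reg 3 h 48 min / OT 0 h 0 min; Fri reg 6 h 40 min / OT 0 h 0 min; Sat reg 9 h 0 min / OT 1 h 21 min; Sun reg 5 h 3 min / OT 0 h 0 min.
Totals: regular 33 h 31 min, overtime 1 h 26 min.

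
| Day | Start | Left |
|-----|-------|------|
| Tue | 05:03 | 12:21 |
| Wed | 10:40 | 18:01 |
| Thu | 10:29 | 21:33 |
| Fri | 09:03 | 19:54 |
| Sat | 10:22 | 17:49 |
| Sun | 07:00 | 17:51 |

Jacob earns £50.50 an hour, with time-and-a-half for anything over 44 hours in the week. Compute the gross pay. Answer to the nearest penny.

£3045.15

Tue: 05:03–12:21 = 7 h 18 min
Wed: 10:40–18:01 = 7 h 21 min
Thu: 10:29–21:33 = 11 h 4 min
Fri: 09:03–19:54 = 10 h 51 min
Sat: 10:22–17:49 = 7 h 27 min
Sun: 07:00–17:51 = 10 h 51 min
Total worked: 54 h 52 min = 3292 min.
Regular 44 h 0 min = 2640 min at £50.50/h; overtime 10 h 52 min = 652 min at £75.75/h.
Pay = (2640 × £50.50 + 652 × £75.75) ÷ 60 = £3045.15.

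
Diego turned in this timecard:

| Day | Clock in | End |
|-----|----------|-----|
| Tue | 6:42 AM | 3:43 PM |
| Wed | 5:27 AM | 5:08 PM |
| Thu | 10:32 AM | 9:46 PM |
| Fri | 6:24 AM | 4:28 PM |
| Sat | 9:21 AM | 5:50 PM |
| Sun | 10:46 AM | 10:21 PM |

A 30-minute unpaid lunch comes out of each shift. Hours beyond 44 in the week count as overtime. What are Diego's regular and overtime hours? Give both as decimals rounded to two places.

Tue: 6:42 AM–3:43 PM = 9 h 1 min; less 30 min break → 8 h 31 min
Wed: 5:27 AM–5:08 PM = 11 h 41 min; less 30 min break → 11 h 11 min
Thu: 10:32 AM–9:46 PM = 11 h 14 min; less 30 min break → 10 h 44 min
Fri: 6:24 AM–4:28 PM = 10 h 4 min; less 30 min break → 9 h 34 min
Sat: 9:21 AM–5:50 PM = 8 h 29 min; less 30 min break → 7 h 59 min
Sun: 10:46 AM–10:21 PM = 11 h 35 min; less 30 min break → 11 h 5 min
Total worked: 59 h 4 min = 59.07 h.
Threshold 44 h → overtime 15 h 4 min, regular 44 h 0 min.

Regular 44.00 hours, overtime 15.07 hours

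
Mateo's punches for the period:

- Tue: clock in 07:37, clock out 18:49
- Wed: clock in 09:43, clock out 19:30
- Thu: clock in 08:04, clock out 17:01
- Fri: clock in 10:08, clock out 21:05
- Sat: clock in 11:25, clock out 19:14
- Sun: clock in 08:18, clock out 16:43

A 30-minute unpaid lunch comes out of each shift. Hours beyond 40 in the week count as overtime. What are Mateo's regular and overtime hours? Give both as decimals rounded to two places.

Tue: 07:37–18:49 = 11 h 12 min; less 30 min break → 10 h 42 min
Wed: 09:43–19:30 = 9 h 47 min; less 30 min break → 9 h 17 min
Thu: 08:04–17:01 = 8 h 57 min; less 30 min break → 8 h 27 min
Fri: 10:08–21:05 = 10 h 57 min; less 30 min break → 10 h 27 min
Sat: 11:25–19:14 = 7 h 49 min; less 30 min break → 7 h 19 min
Sun: 08:18–16:43 = 8 h 25 min; less 30 min break → 7 h 55 min
Total worked: 54 h 7 min = 54.12 h.
Threshold 40 h → overtime 14 h 7 min, regular 40 h 0 min.

Regular 40.00 hours, overtime 14.12 hours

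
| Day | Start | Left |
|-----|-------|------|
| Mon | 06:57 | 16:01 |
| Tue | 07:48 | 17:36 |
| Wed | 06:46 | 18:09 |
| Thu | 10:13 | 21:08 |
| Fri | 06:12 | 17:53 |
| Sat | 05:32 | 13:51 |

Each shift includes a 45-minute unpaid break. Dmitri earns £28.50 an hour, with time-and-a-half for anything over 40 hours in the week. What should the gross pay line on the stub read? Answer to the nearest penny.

£1852.50

Mon: 06:57–16:01 = 9 h 4 min; less 45 min break → 8 h 19 min
Tue: 07:48–17:36 = 9 h 48 min; less 45 min break → 9 h 3 min
Wed: 06:46–18:09 = 11 h 23 min; less 45 min break → 10 h 38 min
Thu: 10:13–21:08 = 10 h 55 min; less 45 min break → 10 h 10 min
Fri: 06:12–17:53 = 11 h 41 min; less 45 min break → 10 h 56 min
Sat: 05:32–13:51 = 8 h 19 min; less 45 min break → 7 h 34 min
Total worked: 56 h 40 min = 3400 min.
Regular 40 h 0 min = 2400 min at £28.50/h; overtime 16 h 40 min = 1000 min at £42.75/h.
Pay = (2400 × £28.50 + 1000 × £42.75) ÷ 60 = £1852.50.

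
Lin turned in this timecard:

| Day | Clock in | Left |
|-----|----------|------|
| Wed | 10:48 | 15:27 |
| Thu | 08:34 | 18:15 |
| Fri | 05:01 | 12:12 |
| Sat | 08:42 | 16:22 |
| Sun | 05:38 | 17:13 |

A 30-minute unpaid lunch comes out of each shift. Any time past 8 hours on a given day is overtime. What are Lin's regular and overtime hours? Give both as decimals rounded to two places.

Regular 34.00 hours, overtime 4.27 hours

Wed: 10:48–15:27 = 4 h 39 min; less 30 min break → 4 h 9 min
Thu: 08:34–18:15 = 9 h 41 min; less 30 min break → 9 h 11 min
Fri: 05:01–12:12 = 7 h 11 min; less 30 min break → 6 h 41 min
Sat: 08:42–16:22 = 7 h 40 min; less 30 min break → 7 h 10 min
Sun: 05:38–17:13 = 11 h 35 min; less 30 min break → 11 h 5 min
Wed reg 4 h 9 min / OT 0 h 0 min; Thu reg 8 h 0 min / OT 1 h 11 min; Fri reg 6 h 41 min / OT 0 h 0 min; Sat reg 7 h 10 min / OT 0 h 0 min; Sun reg 8 h 0 min / OT 3 h 5 min.
Totals: regular 34 h 0 min, overtime 4 h 16 min.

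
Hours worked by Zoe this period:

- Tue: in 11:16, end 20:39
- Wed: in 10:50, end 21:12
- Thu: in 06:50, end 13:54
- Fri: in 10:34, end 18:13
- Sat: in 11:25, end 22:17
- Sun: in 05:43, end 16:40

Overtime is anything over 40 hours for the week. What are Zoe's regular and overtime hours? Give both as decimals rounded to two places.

Regular 40.00 hours, overtime 16.28 hours

Tue: 11:16–20:39 = 9 h 23 min
Wed: 10:50–21:12 = 10 h 22 min
Thu: 06:50–13:54 = 7 h 4 min
Fri: 10:34–18:13 = 7 h 39 min
Sat: 11:25–22:17 = 10 h 52 min
Sun: 05:43–16:40 = 10 h 57 min
Total worked: 56 h 17 min = 56.28 h.
Threshold 40 h → overtime 16 h 17 min, regular 40 h 0 min.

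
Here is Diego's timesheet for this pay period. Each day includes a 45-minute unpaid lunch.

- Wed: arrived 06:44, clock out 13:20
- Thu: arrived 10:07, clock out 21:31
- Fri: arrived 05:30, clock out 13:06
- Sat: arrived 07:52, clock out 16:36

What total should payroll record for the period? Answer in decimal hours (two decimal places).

31.33 hours

Wed: 06:44–13:20 = 6 h 36 min; less 45 min break → 5 h 51 min
Thu: 10:07–21:31 = 11 h 24 min; less 45 min break → 10 h 39 min
Fri: 05:30–13:06 = 7 h 36 min; less 45 min break → 6 h 51 min
Sat: 07:52–16:36 = 8 h 44 min; less 45 min break → 7 h 59 min
Total: 5 h 51 min + 10 h 39 min + 6 h 51 min + 7 h 59 min = 31 h 20 min.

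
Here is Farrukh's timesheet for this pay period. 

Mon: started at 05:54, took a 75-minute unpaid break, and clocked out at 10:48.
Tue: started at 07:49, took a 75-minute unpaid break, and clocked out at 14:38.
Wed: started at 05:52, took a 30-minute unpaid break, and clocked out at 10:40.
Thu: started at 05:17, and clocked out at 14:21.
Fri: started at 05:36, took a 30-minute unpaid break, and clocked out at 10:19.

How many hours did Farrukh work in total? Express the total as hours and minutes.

26 h 48 min

Mon: 05:54–10:48 = 4 h 54 min; less 75 min break → 3 h 39 min
Tue: 07:49–14:38 = 6 h 49 min; less 75 min break → 5 h 34 min
Wed: 05:52–10:40 = 4 h 48 min; less 30 min break → 4 h 18 min
Thu: 05:17–14:21 = 9 h 4 min
Fri: 05:36–10:19 = 4 h 43 min; less 30 min break → 4 h 13 min
Total: 3 h 39 min + 5 h 34 min + 4 h 18 min + 9 h 4 min + 4 h 13 min = 26 h 48 min.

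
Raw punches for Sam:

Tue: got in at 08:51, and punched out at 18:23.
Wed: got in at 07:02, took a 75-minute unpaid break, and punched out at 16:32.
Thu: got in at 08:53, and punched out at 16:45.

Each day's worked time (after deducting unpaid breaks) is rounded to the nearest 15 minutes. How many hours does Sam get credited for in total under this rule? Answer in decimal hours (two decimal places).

Tue: 08:51–18:23 = 9 h 32 min → rounds to 9 h 30 min
Wed: 07:02–16:32 = 9 h 30 min − 75 min = 8 h 15 min → rounds to 8 h 15 min
Thu: 08:53–16:45 = 7 h 52 min → rounds to 7 h 45 min
Total credited: 25 h 30 min.

25.50 hours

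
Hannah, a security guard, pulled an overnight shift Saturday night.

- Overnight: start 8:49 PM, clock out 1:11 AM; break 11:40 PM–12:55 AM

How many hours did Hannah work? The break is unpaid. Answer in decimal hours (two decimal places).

3.12 hours

Overnight: 8:49 PM → midnight = 3 h 11 min; midnight → 1:11 AM = 1 h 11 min; span 4 h 22 min; less 75 min break → 3 h 7 min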